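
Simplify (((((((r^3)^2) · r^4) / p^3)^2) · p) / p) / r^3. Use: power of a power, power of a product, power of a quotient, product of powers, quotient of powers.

p^(-6)r^17

(((((((r^3)^2) · r^4) / p^3)^2) · p) / p) / r^3
= (((((((r^3)^2) · r^4)^2) / ((p^3)^2)) · p) / p) / r^3    [power of a quotient]
= (((((((r^3)^2)^2) · ((r^4)^2)) / ((p^3)^2)) · p) / p) / r^3    [power of a product]
= ((((((r^3)^4) · ((r^4)^2)) / ((p^3)^2)) · p) / p) / r^3    [power of a power]
= ((((r^12 · ((r^4)^2)) / ((p^3)^2)) · p) / p) / r^3    [power of a power]
= ((((r^12 · r^8) / ((p^3)^2)) · p) / p) / r^3    [power of a power]
= (((r^20 / ((p^3)^2)) · p) / p) / r^3    [product of powers]
= (((r^20 / p^6) · p) / p) / r^3    [power of a power]
= p^(-6)r^17    [quotient of powers; product of powers]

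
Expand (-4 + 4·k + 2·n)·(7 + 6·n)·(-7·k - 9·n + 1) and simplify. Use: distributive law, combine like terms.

(-4 + 4·k + 2·n)·(7 + 6·n)·(-7·k - 9·n + 1)
= (-28 - 24·n + 28·k + 24·k·n + 14·n + 12·n²)·(-7·k - 9·n + 1)    [distributive law]
= (-28 - 10·n + 28·k + 24·k·n + 12·n²)·(-7·k - 9·n + 1)    [combine like terms]
= 196·k + 252·n - 28 + 70·k·n + 90·n² - 10·n - 196·k² - 252·k·n + 28·k - 168·k²·n - 216·k·n² + 24·k·n - 84·k·n² - 108·n³ + 12·n²    [distributive law]
= 224·k + 242·n - 28 - 158·k·n + 102·n² - 196·k² - 168·k²·n - 300·k·n² - 108·n³    [combine like terms]

224·k + 242·n - 28 - 158·k·n + 102·n² - 196·k² - 168·k²·n - 300·k·n² - 108·n³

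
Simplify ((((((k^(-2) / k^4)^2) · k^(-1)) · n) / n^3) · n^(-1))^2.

k^(-26)n^(-6)

((((((k^(-2) / k^4)^2) · k^(-1)) · n) / n^3) · n^(-1))^2
= ((((((k^(-2) / k^4)^2) · k^(-1)) · n) / n^3)^2) · ((n^(-1))^2)    [power of a product]
= ((((((k^(-2) / k^4)^2) · k^(-1)) · n)^2) / ((n^3)^2)) · ((n^(-1))^2)    [power of a quotient]
= ((((((k^(-2) / k^4)^2) · k^(-1))^2) · (n^2)) / ((n^3)^2)) · ((n^(-1))^2)    [power of a product]
= ((((((k^(-2) / k^4)^2)^2) · ((k^(-1))^2)) · (n^2)) / ((n^3)^2)) · ((n^(-1))^2)    [power of a product]
= (((((k^(-2) / k^4)^4) · ((k^(-1))^2)) · (n^2)) / ((n^3)^2)) · ((n^(-1))^2)    [power of a power]
= ((((((k^(-2))^4) / ((k^4)^4)) · ((k^(-1))^2)) · (n^2)) / ((n^3)^2)) · ((n^(-1))^2)    [power of a quotient]
= ((((k^(-8) / ((k^4)^4)) · ((k^(-1))^2)) · (n^2)) / ((n^3)^2)) · ((n^(-1))^2)    [power of a power]
= ((((k^(-8) / k^16) · ((k^(-1))^2)) · (n^2)) / ((n^3)^2)) · ((n^(-1))^2)    [power of a power]
= (((k^(-24) · ((k^(-1))^2)) · (n^2)) / ((n^3)^2)) · ((n^(-1))^2)    [quotient of powers]
= (((k^(-24) · k^(-2)) · (n^2)) / ((n^3)^2)) · ((n^(-1))^2)    [power of a power]
= ((k^(-26) · (n^2)) / ((n^3)^2)) · ((n^(-1))^2)    [product of powers]
= ((k^(-26) · n^2) / n^6) · ((n^(-1))^2)    [power of a power]
= ((k^(-26) · n^2) / n^6) · n^(-2)    [power of a power]
= k^(-26)n^(-6)    [quotient of powers; product of powers]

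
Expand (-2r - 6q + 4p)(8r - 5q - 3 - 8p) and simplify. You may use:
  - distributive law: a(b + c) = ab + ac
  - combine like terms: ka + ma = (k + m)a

-16r^2 - 38qr + 6r + 48pr + 30q^2 + 18q + 28pq - 12p - 32p^2

(-2r - 6q + 4p)(8r - 5q - 3 - 8p)
= -16r^2 + 10qr + 6r + 16pr - 48qr + 30q^2 + 18q + 48pq + 32pr - 20pq - 12p - 32p^2    [distributive law]
= -16r^2 - 38qr + 6r + 48pr + 30q^2 + 18q + 28pq - 12p - 32p^2    [combine like terms]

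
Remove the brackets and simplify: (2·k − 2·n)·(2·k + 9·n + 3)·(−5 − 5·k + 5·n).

−50·k^2 − 20·k^3 − 50·k^2·n − 10·k·n + 160·k·n^2 − 30·k + 60·n^2 − 90·n^3 + 30·n

(2·k − 2·n)·(2·k + 9·n + 3)·(−5 − 5·k + 5·n)
= (4·k^2 + 18·k·n + 6·k − 4·k·n − 18·n^2 − 6·n)·(−5 − 5·k + 5·n)    [distributive law]
= (4·k^2 + 14·k·n + 6·k − 18·n^2 − 6·n)·(−5 − 5·k + 5·n)    [combine like terms]
= −20·k^2 − 20·k^3 + 20·k^2·n − 70·k·n − 70·k^2·n + 70·k·n^2 − 30·k − 30·k^2 + 30·k·n + 90·n^2 + 90·k·n^2 − 90·n^3 + 30·n + 30·k·n − 30·n^2    [distributive law]
= −50·k^2 − 20·k^3 − 50·k^2·n − 10·k·n + 160·k·n^2 − 30·k + 60·n^2 − 90·n^3 + 30·n    [combine like terms]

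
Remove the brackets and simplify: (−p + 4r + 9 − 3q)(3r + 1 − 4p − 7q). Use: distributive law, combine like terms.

(−p + 4r + 9 − 3q)(3r + 1 − 4p − 7q)
= −3pr − p + 4p^2 + 7pq + 12r^2 + 4r − 16pr − 28qr + 27r + 9 − 36p − 63q − 9qr − 3q + 12pq + 21q^2    [distributive law]
= −19pr − 37p + 4p^2 + 19pq + 12r^2 + 31r − 37qr + 9 − 66q + 21q^2    [combine like terms]

−19pr − 37p + 4p^2 + 19pq + 12r^2 + 31r − 37qr + 9 − 66q + 21q^2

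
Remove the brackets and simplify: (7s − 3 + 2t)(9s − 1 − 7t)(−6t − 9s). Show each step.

−99s^2t − 567s^3 + 33st + 306s^2 + 312st^2 − 18t − 27s − 114t^2 + 84t^3

(7s − 3 + 2t)(9s − 1 − 7t)(−6t − 9s)
= (63s^2 − 7s − 49st − 27s + 3 + 21t + 18st − 2t − 14t^2)(−6t − 9s)    [distributive law]
= (63s^2 − 34s − 31st + 3 + 19t − 14t^2)(−6t − 9s)    [combine like terms]
= −378s^2t − 567s^3 + 204st + 306s^2 + 186st^2 + 279s^2t − 18t − 27s − 114t^2 − 171st + 84t^3 + 126st^2    [distributive law]
= −99s^2t − 567s^3 + 33st + 306s^2 + 312st^2 − 18t − 27s − 114t^2 + 84t^3    [combine like terms]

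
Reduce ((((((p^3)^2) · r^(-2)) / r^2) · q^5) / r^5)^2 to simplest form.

((((((p^3)^2) · r^(-2)) / r^2) · q^5) / r^5)^2
= ((((((p^3)^2) · r^(-2)) / r^2) · q^5)^2) / ((r^5)^2)    [power of a quotient]
= ((((((p^3)^2) · r^(-2)) / r^2)^2) · ((q^5)^2)) / ((r^5)^2)    [power of a product]
= ((((((p^3)^2) · r^(-2))^2) / ((r^2)^2)) · ((q^5)^2)) / ((r^5)^2)    [power of a quotient]
= ((((((p^3)^2)^2) · ((r^(-2))^2)) / ((r^2)^2)) · ((q^5)^2)) / ((r^5)^2)    [power of a product]
= (((((p^3)^4) · ((r^(-2))^2)) / ((r^2)^2)) · ((q^5)^2)) / ((r^5)^2)    [power of a power]
= (((p^12 · ((r^(-2))^2)) / ((r^2)^2)) · ((q^5)^2)) / ((r^5)^2)    [power of a power]
= (((p^12 · r^(-4)) / ((r^2)^2)) · ((q^5)^2)) / ((r^5)^2)    [power of a power]
= (((p^12 · r^(-4)) / r^4) · ((q^5)^2)) / ((r^5)^2)    [power of a power]
= (((p^12 · r^(-4)) / r^4) · q^10) / ((r^5)^2)    [power of a power]
= (((p^12 · r^(-4)) / r^4) · q^10) / r^10    [power of a power]
= p^12q^10r^(-18)    [quotient of powers; product of powers]

p^12q^10r^(-18)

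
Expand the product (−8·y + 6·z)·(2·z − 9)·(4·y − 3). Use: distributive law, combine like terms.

−64·y^2·z − 168·y·z + 288·y^2 − 216·y + 48·y·z^2 − 36·z^2 + 162·z

(−8·y + 6·z)·(2·z − 9)·(4·y − 3)
= (−16·y·z + 72·y + 12·z^2 − 54·z)·(4·y − 3)    [distributive law]
= −64·y^2·z + 48·y·z + 288·y^2 − 216·y + 48·y·z^2 − 36·z^2 − 216·y·z + 162·z    [distributive law]
= −64·y^2·z − 168·y·z + 288·y^2 − 216·y + 48·y·z^2 − 36·z^2 + 162·z    [combine like terms]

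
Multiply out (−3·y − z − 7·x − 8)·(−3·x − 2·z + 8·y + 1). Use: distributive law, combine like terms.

(−3·y − z − 7·x − 8)·(−3·x − 2·z + 8·y + 1)
= 9·x·y + 6·y·z − 24·y^2 − 3·y + 3·x·z + 2·z^2 − 8·y·z − z + 21·x^2 + 14·x·z − 56·x·y − 7·x + 24·x + 16·z − 64·y − 8    [distributive law]
= −47·x·y − 2·y·z − 24·y^2 − 67·y + 17·x·z + 2·z^2 + 15·z + 21·x^2 + 17·x − 8    [combine like terms]

−47·x·y − 2·y·z − 24·y^2 − 67·y + 17·x·z + 2·z^2 + 15·z + 21·x^2 + 17·x − 8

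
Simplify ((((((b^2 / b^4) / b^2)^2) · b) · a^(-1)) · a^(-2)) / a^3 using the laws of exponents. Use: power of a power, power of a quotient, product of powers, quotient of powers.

((((((b^2 / b^4) / b^2)^2) · b) · a^(-1)) · a^(-2)) / a^3
= ((((((b^2 / b^4)^2) / ((b^2)^2)) · b) · a^(-1)) · a^(-2)) / a^3    [power of a quotient]
= (((((((b^2)^2) / ((b^4)^2)) / ((b^2)^2)) · b) · a^(-1)) · a^(-2)) / a^3    [power of a quotient]
= (((((b^4 / ((b^4)^2)) / ((b^2)^2)) · b) · a^(-1)) · a^(-2)) / a^3    [power of a power]
= (((((b^4 / b^8) / ((b^2)^2)) · b) · a^(-1)) · a^(-2)) / a^3    [power of a power]
= ((((b^(-4) / ((b^2)^2)) · b) · a^(-1)) · a^(-2)) / a^3    [quotient of powers]
= ((((b^(-4) / b^4) · b) · a^(-1)) · a^(-2)) / a^3    [power of a power]
= (((b^(-8) · b) · a^(-1)) · a^(-2)) / a^3    [quotient of powers]
= ((b^(-7) · a^(-1)) · a^(-2)) / a^3    [product of powers]
= a^(-6)·b^(-7)    [quotient of powers; product of powers]

a^(-6)·b^(-7)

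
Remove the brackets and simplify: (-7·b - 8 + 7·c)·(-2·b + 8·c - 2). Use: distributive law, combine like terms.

14·b² - 70·b·c + 30·b - 78·c + 16 + 56·c²

(-7·b - 8 + 7·c)·(-2·b + 8·c - 2)
= 14·b² - 56·b·c + 14·b + 16·b - 64·c + 16 - 14·b·c + 56·c² - 14·c    [distributive law]
= 14·b² - 70·b·c + 30·b - 78·c + 16 + 56·c²    [combine like terms]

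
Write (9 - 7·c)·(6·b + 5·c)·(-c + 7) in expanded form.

-348·b·c + 378·b - 290·c^2 + 315·c + 42·b·c^2 + 35·c^3

(9 - 7·c)·(6·b + 5·c)·(-c + 7)
= (54·b + 45·c - 42·b·c - 35·c^2)·(-c + 7)    [distributive law]
= -54·b·c + 378·b - 45·c^2 + 315·c + 42·b·c^2 - 294·b·c + 35·c^3 - 245·c^2    [distributive law]
= -348·b·c + 378·b - 290·c^2 + 315·c + 42·b·c^2 + 35·c^3    [combine like terms]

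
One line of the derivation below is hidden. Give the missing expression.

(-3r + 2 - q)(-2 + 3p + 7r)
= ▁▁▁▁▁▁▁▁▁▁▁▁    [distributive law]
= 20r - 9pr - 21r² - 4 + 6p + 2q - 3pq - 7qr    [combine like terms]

By distributive law:

6r - 9pr - 21r² - 4 + 6p + 14r + 2q - 3pq - 7qr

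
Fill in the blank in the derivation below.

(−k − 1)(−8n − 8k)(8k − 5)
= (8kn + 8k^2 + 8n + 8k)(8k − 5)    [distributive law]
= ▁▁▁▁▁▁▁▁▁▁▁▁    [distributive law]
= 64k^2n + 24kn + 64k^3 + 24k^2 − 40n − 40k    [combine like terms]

Applying distributive law to the line above:

64k^2n − 40kn + 64k^3 − 40k^2 + 64kn − 40n + 64k^2 − 40k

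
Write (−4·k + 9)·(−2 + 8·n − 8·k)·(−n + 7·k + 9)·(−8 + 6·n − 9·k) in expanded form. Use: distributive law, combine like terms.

−12446·k·n + 2072·k·n^2 − 1432·k^2·n + 7598·k^2 − 352·k^3 + 7074·k + 192·k·n^3 − 1824·k^2·n^2 + 3648·k^3·n − 2016·k^4 − 6300·n + 4572·n^2 + 1296 − 432·n^3

(−4·k + 9)·(−2 + 8·n − 8·k)·(−n + 7·k + 9)·(−8 + 6·n − 9·k)
= (8·k − 32·k·n + 32·k^2 − 18 + 72·n − 72·k)·(−n + 7·k + 9)·(−8 + 6·n − 9·k)    [distributive law]
= (−64·k − 32·k·n + 32·k^2 − 18 + 72·n)·(−n + 7·k + 9)·(−8 + 6·n − 9·k)    [combine like terms]
= (64·k·n − 448·k^2 − 576·k + 32·k·n^2 − 224·k^2·n − 288·k·n − 32·k^2·n + 224·k^3 + 288·k^2 + 18·n − 126·k − 162 − 72·n^2 + 504·k·n + 648·n)·(−8 + 6·n − 9·k)    [distributive law]
= (280·k·n − 160·k^2 − 702·k + 32·k·n^2 − 256·k^2·n + 224·k^3 + 666·n − 162 − 72·n^2)·(−8 + 6·n − 9·k)    [combine like terms]
= −2240·k·n + 1680·k·n^2 − 2520·k^2·n + 1280·k^2 − 960·k^2·n + 1440·k^3 + 5616·k − 4212·k·n + 6318·k^2 − 256·k·n^2 + 192·k·n^3 − 288·k^2·n^2 + 2048·k^2·n − 1536·k^2·n^2 + 2304·k^3·n − 1792·k^3 + 1344·k^3·n − 2016·k^4 − 5328·n + 3996·n^2 − 5994·k·n + 1296 − 972·n + 1458·k + 576·n^2 − 432·n^3 + 648·k·n^2    [distributive law]
= −12446·k·n + 2072·k·n^2 − 1432·k^2·n + 7598·k^2 − 352·k^3 + 7074·k + 192·k·n^3 − 1824·k^2·n^2 + 3648·k^3·n − 2016·k^4 − 6300·n + 4572·n^2 + 1296 − 432·n^3    [combine like terms]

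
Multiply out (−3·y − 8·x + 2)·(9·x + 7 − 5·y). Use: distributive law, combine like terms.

(−3·y − 8·x + 2)·(9·x + 7 − 5·y)
= −27·x·y − 21·y + 15·y^2 − 72·x^2 − 56·x + 40·x·y + 18·x + 14 − 10·y    [distributive law]
= 13·x·y − 31·y + 15·y^2 − 72·x^2 − 38·x + 14    [combine like terms]

13·x·y − 31·y + 15·y^2 − 72·x^2 − 38·x + 14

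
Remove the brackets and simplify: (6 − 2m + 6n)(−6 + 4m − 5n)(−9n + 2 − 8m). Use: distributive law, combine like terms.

192n − 72 + 360m + 272mn − 304m^2 + 534n^2 − 200m^2n + 64m^3 − 66mn^2 + 270n^3

(6 − 2m + 6n)(−6 + 4m − 5n)(−9n + 2 − 8m)
= (−36 + 24m − 30n + 12m − 8m^2 + 10mn − 36n + 24mn − 30n^2)(−9n + 2 − 8m)    [distributive law]
= (−36 + 36m − 66n − 8m^2 + 34mn − 30n^2)(−9n + 2 − 8m)    [combine like terms]
= 324n − 72 + 288m − 324mn + 72m − 288m^2 + 594n^2 − 132n + 528mn + 72m^2n − 16m^2 + 64m^3 − 306mn^2 + 68mn − 272m^2n + 270n^3 − 60n^2 + 240mn^2    [distributive law]
= 192n − 72 + 360m + 272mn − 304m^2 + 534n^2 − 200m^2n + 64m^3 − 66mn^2 + 270n^3    [combine like terms]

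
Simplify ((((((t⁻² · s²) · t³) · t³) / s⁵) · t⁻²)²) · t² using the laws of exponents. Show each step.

s⁻⁶·t⁶

((((((t⁻² · s²) · t³) · t³) / s⁵) · t⁻²)²) · t²
= ((((((t⁻² · s²) · t³) · t³) / s⁵)²) · ((t⁻²)²)) · t²    [power of a product]
= ((((((t⁻² · s²) · t³) · t³)²) / ((s⁵)²)) · ((t⁻²)²)) · t²    [power of a quotient]
= ((((((t⁻² · s²) · t³)²) · ((t³)²)) / ((s⁵)²)) · ((t⁻²)²)) · t²    [power of a product]
= ((((((t⁻² · s²)²) · ((t³)²)) · ((t³)²)) / ((s⁵)²)) · ((t⁻²)²)) · t²    [power of a product]
= (((((((t⁻²)²) · ((s²)²)) · ((t³)²)) · ((t³)²)) / ((s⁵)²)) · ((t⁻²)²)) · t²    [power of a product]
= (((((t⁻⁴ · ((s²)²)) · ((t³)²)) · ((t³)²)) / ((s⁵)²)) · ((t⁻²)²)) · t²    [power of a power]
= (((((t⁻⁴ · s⁴) · ((t³)²)) · ((t³)²)) / ((s⁵)²)) · ((t⁻²)²)) · t²    [power of a power]
= (((((t⁻⁴ · s⁴) · t⁶) · ((t³)²)) / ((s⁵)²)) · ((t⁻²)²)) · t²    [power of a power]
= (((((t⁻⁴ · s⁴) · t⁶) · t⁶) / ((s⁵)²)) · ((t⁻²)²)) · t²    [power of a power]
= (((((t⁻⁴ · s⁴) · t⁶) · t⁶) / s¹⁰) · ((t⁻²)²)) · t²    [power of a power]
= (((((t⁻⁴ · s⁴) · t⁶) · t⁶) / s¹⁰) · t⁻⁴) · t²    [power of a power]
= s⁻⁶·t⁶    [quotient of powers; product of powers]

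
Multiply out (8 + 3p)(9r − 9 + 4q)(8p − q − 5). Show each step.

441pr − 72qr − 360r − 441p − 88q + 360 + 223pq − 32q^2 + 216p^2r − 27pqr − 216p^2 + 96p^2q − 12pq^2

(8 + 3p)(9r − 9 + 4q)(8p − q − 5)
= (72r − 72 + 32q + 27pr − 27p + 12pq)(8p − q − 5)    [distributive law]
= 576pr − 72qr − 360r − 576p + 72q + 360 + 256pq − 32q^2 − 160q + 216p^2r − 27pqr − 135pr − 216p^2 + 27pq + 135p + 96p^2q − 12pq^2 − 60pq    [distributive law]
= 441pr − 72qr − 360r − 441p − 88q + 360 + 223pq − 32q^2 + 216p^2r − 27pqr − 216p^2 + 96p^2q − 12pq^2    [combine like terms]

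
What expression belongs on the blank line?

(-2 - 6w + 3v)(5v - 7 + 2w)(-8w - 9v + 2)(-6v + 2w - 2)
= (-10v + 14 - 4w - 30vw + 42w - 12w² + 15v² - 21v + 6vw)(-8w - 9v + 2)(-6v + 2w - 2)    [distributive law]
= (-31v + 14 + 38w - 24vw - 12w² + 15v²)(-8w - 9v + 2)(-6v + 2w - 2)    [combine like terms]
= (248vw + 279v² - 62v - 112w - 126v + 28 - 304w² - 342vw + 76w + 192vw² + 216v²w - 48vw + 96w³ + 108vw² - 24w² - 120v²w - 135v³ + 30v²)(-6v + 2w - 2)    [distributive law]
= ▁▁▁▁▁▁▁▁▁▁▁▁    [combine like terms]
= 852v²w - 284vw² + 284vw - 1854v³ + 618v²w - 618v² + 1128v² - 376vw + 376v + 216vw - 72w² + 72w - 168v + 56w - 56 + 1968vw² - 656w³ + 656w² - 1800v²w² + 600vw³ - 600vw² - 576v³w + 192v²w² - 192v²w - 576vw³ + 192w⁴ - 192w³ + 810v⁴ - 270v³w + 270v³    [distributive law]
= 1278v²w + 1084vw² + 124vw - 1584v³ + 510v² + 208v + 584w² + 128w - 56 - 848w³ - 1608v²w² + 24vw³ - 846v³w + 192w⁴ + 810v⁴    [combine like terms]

By combine like terms:

(-142vw + 309v² - 188v - 36w + 28 - 328w² + 300vw² + 96v²w + 96w³ - 135v³)(-6v + 2w - 2)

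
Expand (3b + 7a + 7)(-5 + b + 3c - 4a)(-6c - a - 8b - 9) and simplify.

(3b + 7a + 7)(-5 + b + 3c - 4a)(-6c - a - 8b - 9)
= (-15b + 3b² + 9bc - 12ab - 35a + 7ab + 21ac - 28a² - 35 + 7b + 21c - 28a)(-6c - a - 8b - 9)    [distributive law]
= (-8b + 3b² + 9bc - 5ab - 63a + 21ac - 28a² - 35 + 21c)(-6c - a - 8b - 9)    [combine like terms]
= 48bc + 8ab + 64b² + 72b - 18b²c - 3ab² - 24b³ - 27b² - 54bc² - 9abc - 72b²c - 81bc + 30abc + 5a²b + 40ab² + 45ab + 378ac + 63a² + 504ab + 567a - 126ac² - 21a²c - 168abc - 189ac + 168a²c + 28a³ + 224a²b + 252a² + 210c + 35a + 280b + 315 - 126c² - 21ac - 168bc - 189c    [distributive law]
= -201bc + 557ab + 37b² + 352b - 90b²c + 37ab² - 24b³ - 54bc² - 147abc + 229a²b + 168ac + 315a² + 602a - 126ac² + 147a²c + 28a³ + 21c + 315 - 126c²    [combine like terms]

-201bc + 557ab + 37b² + 352b - 90b²c + 37ab² - 24b³ - 54bc² - 147abc + 229a²b + 168ac + 315a² + 602a - 126ac² + 147a²c + 28a³ + 21c + 315 - 126c²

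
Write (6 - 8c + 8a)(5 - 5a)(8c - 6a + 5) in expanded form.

40c - 130a + 150 + 520ac - 260a^2 - 320c^2 + 320ac^2 - 560a^2c + 240a^3

(6 - 8c + 8a)(5 - 5a)(8c - 6a + 5)
= (30 - 30a - 40c + 40ac + 40a - 40a^2)(8c - 6a + 5)    [distributive law]
= (30 + 10a - 40c + 40ac - 40a^2)(8c - 6a + 5)    [combine like terms]
= 240c - 180a + 150 + 80ac - 60a^2 + 50a - 320c^2 + 240ac - 200c + 320ac^2 - 240a^2c + 200ac - 320a^2c + 240a^3 - 200a^2    [distributive law]
= 40c - 130a + 150 + 520ac - 260a^2 - 320c^2 + 320ac^2 - 560a^2c + 240a^3    [combine like terms]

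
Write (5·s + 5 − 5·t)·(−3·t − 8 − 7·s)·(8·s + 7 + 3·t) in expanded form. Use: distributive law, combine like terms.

(5·s + 5 − 5·t)·(−3·t − 8 − 7·s)·(8·s + 7 + 3·t)
= (−15·s·t − 40·s − 35·s² − 15·t − 40 − 35·s + 15·t² + 40·t + 35·s·t)·(8·s + 7 + 3·t)    [distributive law]
= (20·s·t − 75·s − 35·s² + 25·t − 40 + 15·t²)·(8·s + 7 + 3·t)    [combine like terms]
= 160·s²·t + 140·s·t + 60·s·t² − 600·s² − 525·s − 225·s·t − 280·s³ − 245·s² − 105·s²·t + 200·s·t + 175·t + 75·t² − 320·s − 280 − 120·t + 120·s·t² + 105·t² + 45·t³    [distributive law]
= 55·s²·t + 115·s·t + 180·s·t² − 845·s² − 845·s − 280·s³ + 55·t + 180·t² − 280 + 45·t³    [combine like terms]

55·s²·t + 115·s·t + 180·s·t² − 845·s² − 845·s − 280·s³ + 55·t + 180·t² − 280 + 45·t³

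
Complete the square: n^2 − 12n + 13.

(n − 6)^2 − 23

n^2 − 12n + 13
= n^2 − 12n + 36 − 36 + 13    [add and subtract 36]
= (n − 6)^2 − 36 + 13    [perfect-square identity]
= (n − 6)^2 − 23    [combine constants]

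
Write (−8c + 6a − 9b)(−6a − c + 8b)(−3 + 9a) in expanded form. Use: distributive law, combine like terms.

(−8c + 6a − 9b)(−6a − c + 8b)(−3 + 9a)
= (48ac + 8c² − 64bc − 36a² − 6ac + 48ab + 54ab + 9bc − 72b²)(−3 + 9a)    [distributive law]
= (42ac + 8c² − 55bc − 36a² + 102ab − 72b²)(−3 + 9a)    [combine like terms]
= −126ac + 378a²c − 24c² + 72ac² + 165bc − 495abc + 108a² − 324a³ − 306ab + 918a²b + 216b² − 648ab²    [distributive law]

−126ac + 378a²c − 24c² + 72ac² + 165bc − 495abc + 108a² − 324a³ − 306ab + 918a²b + 216b² − 648ab²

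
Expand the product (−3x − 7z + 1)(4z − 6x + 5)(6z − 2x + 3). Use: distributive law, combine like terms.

(−3x − 7z + 1)(4z − 6x + 5)(6z − 2x + 3)
= (−12xz + 18x^2 − 15x − 28z^2 + 42xz − 35z + 4z − 6x + 5)(6z − 2x + 3)    [distributive law]
= (30xz + 18x^2 − 21x − 28z^2 − 31z + 5)(6z − 2x + 3)    [combine like terms]
= 180xz^2 − 60x^2z + 90xz + 108x^2z − 36x^3 + 54x^2 − 126xz + 42x^2 − 63x − 168z^3 + 56xz^2 − 84z^2 − 186z^2 + 62xz − 93z + 30z − 10x + 15    [distributive law]
= 236xz^2 + 48x^2z + 26xz − 36x^3 + 96x^2 − 73x − 168z^3 − 270z^2 − 63z + 15    [combine like terms]

236xz^2 + 48x^2z + 26xz − 36x^3 + 96x^2 − 73x − 168z^3 − 270z^2 − 63z + 15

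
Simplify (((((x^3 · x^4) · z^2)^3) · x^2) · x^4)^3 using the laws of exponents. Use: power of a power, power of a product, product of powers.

x^81z^18

(((((x^3 · x^4) · z^2)^3) · x^2) · x^4)^3
= (((((x^3 · x^4) · z^2)^3) · x^2)^3) · ((x^4)^3)    [power of a product]
= (((((x^3 · x^4) · z^2)^3)^3) · ((x^2)^3)) · ((x^4)^3)    [power of a product]
= ((((x^3 · x^4) · z^2)^9) · ((x^2)^3)) · ((x^4)^3)    [power of a power]
= ((((x^3 · x^4)^9) · ((z^2)^9)) · ((x^2)^3)) · ((x^4)^3)    [power of a product]
= (((((x^3)^9) · ((x^4)^9)) · ((z^2)^9)) · ((x^2)^3)) · ((x^4)^3)    [power of a product]
= (((x^27 · ((x^4)^9)) · ((z^2)^9)) · ((x^2)^3)) · ((x^4)^3)    [power of a power]
= (((x^27 · x^36) · ((z^2)^9)) · ((x^2)^3)) · ((x^4)^3)    [power of a power]
= ((x^63 · ((z^2)^9)) · ((x^2)^3)) · ((x^4)^3)    [product of powers]
= ((x^63 · z^18) · ((x^2)^3)) · ((x^4)^3)    [power of a power]
= ((x^63 · z^18) · x^6) · ((x^4)^3)    [power of a power]
= ((x^63 · z^18) · x^6) · x^12    [power of a power]
= x^81z^18    [product of powers]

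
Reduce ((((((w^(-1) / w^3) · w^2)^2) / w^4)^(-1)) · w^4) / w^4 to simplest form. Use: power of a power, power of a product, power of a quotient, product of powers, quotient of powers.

((((((w^(-1) / w^3) · w^2)^2) / w^4)^(-1)) · w^4) / w^4
= ((((((w^(-1) / w^3) · w^2)^2)^(-1)) / ((w^4)^(-1))) · w^4) / w^4    [power of a quotient]
= (((((w^(-1) / w^3) · w^2)^(-2)) / ((w^4)^(-1))) · w^4) / w^4    [power of a power]
= (((((w^(-1) / w^3)^(-2)) · ((w^2)^(-2))) / ((w^4)^(-1))) · w^4) / w^4    [power of a product]
= ((((((w^(-1))^(-2)) / ((w^3)^(-2))) · ((w^2)^(-2))) / ((w^4)^(-1))) · w^4) / w^4    [power of a quotient]
= ((((w^2 / ((w^3)^(-2))) · ((w^2)^(-2))) / ((w^4)^(-1))) · w^4) / w^4    [power of a power]
= ((((w^2 / w^(-6)) · ((w^2)^(-2))) / ((w^4)^(-1))) · w^4) / w^4    [power of a power]
= (((w^8 · ((w^2)^(-2))) / ((w^4)^(-1))) · w^4) / w^4    [quotient of powers]
= (((w^8 · w^(-4)) / ((w^4)^(-1))) · w^4) / w^4    [power of a power]
= ((w^4 / ((w^4)^(-1))) · w^4) / w^4    [product of powers]
= ((w^4 / w^(-4)) · w^4) / w^4    [power of a power]
= (w^8 · w^4) / w^4    [quotient of powers]
= w^12 / w^4    [product of powers]
= w^8    [quotient of powers]

w^8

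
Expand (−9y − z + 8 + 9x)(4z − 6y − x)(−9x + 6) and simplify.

270xyz − 180yz − 486xy² + 324y² + 405x²y + 162xy + 36xz² − 24z² − 333x²z − 66xz + 192z − 288y + 18x² − 48x + 81x³

(−9y − z + 8 + 9x)(4z − 6y − x)(−9x + 6)
= (−36yz + 54y² + 9xy − 4z² + 6yz + xz + 32z − 48y − 8x + 36xz − 54xy − 9x²)(−9x + 6)    [distributive law]
= (−30yz + 54y² − 45xy − 4z² + 37xz + 32z − 48y − 8x − 9x²)(−9x + 6)    [combine like terms]
= 270xyz − 180yz − 486xy² + 324y² + 405x²y − 270xy + 36xz² − 24z² − 333x²z + 222xz − 288xz + 192z + 432xy − 288y + 72x² − 48x + 81x³ − 54x²    [distributive law]
= 270xyz − 180yz − 486xy² + 324y² + 405x²y + 162xy + 36xz² − 24z² − 333x²z − 66xz + 192z − 288y + 18x² − 48x + 81x³    [combine like terms]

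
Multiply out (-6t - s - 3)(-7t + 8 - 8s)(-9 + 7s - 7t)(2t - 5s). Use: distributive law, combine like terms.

-378t^3 - 647st^2 + 1288st^3 + 1113s^2t^2 - 588t^4 + 822t^2 - 2679st + 4060s^2t - 1533s^3t + 1560s^2 - 200s^3 - 280s^4 + 432t - 1080s

(-6t - s - 3)(-7t + 8 - 8s)(-9 + 7s - 7t)(2t - 5s)
= (42t^2 - 48t + 48st + 7st - 8s + 8s^2 + 21t - 24 + 24s)(-9 + 7s - 7t)(2t - 5s)    [distributive law]
= (42t^2 - 27t + 55st + 16s + 8s^2 - 24)(-9 + 7s - 7t)(2t - 5s)    [combine like terms]
= (-378t^2 + 294st^2 - 294t^3 + 243t - 189st + 189t^2 - 495st + 385s^2t - 385st^2 - 144s + 112s^2 - 112st - 72s^2 + 56s^3 - 56s^2t + 216 - 168s + 168t)(2t - 5s)    [distributive law]
= (-189t^2 - 91st^2 - 294t^3 + 411t - 796st + 329s^2t - 312s + 40s^2 + 56s^3 + 216)(2t - 5s)    [combine like terms]
= -378t^3 + 945st^2 - 182st^3 + 455s^2t^2 - 588t^4 + 1470st^3 + 822t^2 - 2055st - 1592st^2 + 3980s^2t + 658s^2t^2 - 1645s^3t - 624st + 1560s^2 + 80s^2t - 200s^3 + 112s^3t - 280s^4 + 432t - 1080s    [distributive law]
= -378t^3 - 647st^2 + 1288st^3 + 1113s^2t^2 - 588t^4 + 822t^2 - 2679st + 4060s^2t - 1533s^3t + 1560s^2 - 200s^3 - 280s^4 + 432t - 1080s    [combine like terms]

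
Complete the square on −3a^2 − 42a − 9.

−3(a + 7)^2 + 138

−3a^2 − 42a − 9
= −3(a^2 + 14a) − 9    [factor out -3 from the a-terms]
= −3(a^2 + 14a + 49 − 49) − 9    [add and subtract 49 inside the bracket]
= −3(a + 7)^2 + 147 − 9    [perfect-square identity]
= −3(a + 7)^2 + 138    [combine constants]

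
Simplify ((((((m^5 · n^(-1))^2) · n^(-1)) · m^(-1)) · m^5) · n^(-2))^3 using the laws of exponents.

((((((m^5 · n^(-1))^2) · n^(-1)) · m^(-1)) · m^5) · n^(-2))^3
= ((((((m^5 · n^(-1))^2) · n^(-1)) · m^(-1)) · m^5)^3) · ((n^(-2))^3)    [power of a product]
= ((((((m^5 · n^(-1))^2) · n^(-1)) · m^(-1))^3) · ((m^5)^3)) · ((n^(-2))^3)    [power of a product]
= ((((((m^5 · n^(-1))^2) · n^(-1))^3) · ((m^(-1))^3)) · ((m^5)^3)) · ((n^(-2))^3)    [power of a product]
= ((((((m^5 · n^(-1))^2)^3) · ((n^(-1))^3)) · ((m^(-1))^3)) · ((m^5)^3)) · ((n^(-2))^3)    [power of a product]
= (((((m^5 · n^(-1))^6) · ((n^(-1))^3)) · ((m^(-1))^3)) · ((m^5)^3)) · ((n^(-2))^3)    [power of a power]
= ((((((m^5)^6) · ((n^(-1))^6)) · ((n^(-1))^3)) · ((m^(-1))^3)) · ((m^5)^3)) · ((n^(-2))^3)    [power of a product]
= ((((m^30 · ((n^(-1))^6)) · ((n^(-1))^3)) · ((m^(-1))^3)) · ((m^5)^3)) · ((n^(-2))^3)    [power of a power]
= ((((m^30 · n^(-6)) · ((n^(-1))^3)) · ((m^(-1))^3)) · ((m^5)^3)) · ((n^(-2))^3)    [power of a power]
= ((((m^30 · n^(-6)) · n^(-3)) · ((m^(-1))^3)) · ((m^5)^3)) · ((n^(-2))^3)    [power of a power]
= ((((m^30 · n^(-6)) · n^(-3)) · m^(-3)) · ((m^5)^3)) · ((n^(-2))^3)    [power of a power]
= ((((m^30 · n^(-6)) · n^(-3)) · m^(-3)) · m^15) · ((n^(-2))^3)    [power of a power]
= ((((m^30 · n^(-6)) · n^(-3)) · m^(-3)) · m^15) · n^(-6)    [power of a power]
= m^42·n^(-15)    [product of powers]

m^42·n^(-15)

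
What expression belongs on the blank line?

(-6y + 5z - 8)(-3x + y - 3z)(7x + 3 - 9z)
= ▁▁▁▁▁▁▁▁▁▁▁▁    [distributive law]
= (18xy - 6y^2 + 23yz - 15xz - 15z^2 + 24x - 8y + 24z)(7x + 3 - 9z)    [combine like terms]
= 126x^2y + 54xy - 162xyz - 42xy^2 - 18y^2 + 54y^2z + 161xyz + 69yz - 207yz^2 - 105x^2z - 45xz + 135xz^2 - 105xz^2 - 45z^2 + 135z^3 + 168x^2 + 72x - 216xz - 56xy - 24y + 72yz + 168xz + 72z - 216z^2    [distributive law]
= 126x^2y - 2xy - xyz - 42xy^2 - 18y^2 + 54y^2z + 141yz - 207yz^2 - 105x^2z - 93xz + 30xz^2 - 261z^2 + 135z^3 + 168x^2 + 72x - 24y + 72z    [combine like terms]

Applying distributive law to the line above:

(18xy - 6y^2 + 18yz - 15xz + 5yz - 15z^2 + 24x - 8y + 24z)(7x + 3 - 9z)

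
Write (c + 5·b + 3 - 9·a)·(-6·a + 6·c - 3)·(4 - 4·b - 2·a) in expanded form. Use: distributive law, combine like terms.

(c + 5·b + 3 - 9·a)·(-6·a + 6·c - 3)·(4 - 4·b - 2·a)
= (-6·a·c + 6·c^2 - 3·c - 30·a·b + 30·b·c - 15·b - 18·a + 18·c - 9 + 54·a^2 - 54·a·c + 27·a)·(4 - 4·b - 2·a)    [distributive law]
= (-60·a·c + 6·c^2 + 15·c - 30·a·b + 30·b·c - 15·b + 9·a - 9 + 54·a^2)·(4 - 4·b - 2·a)    [combine like terms]
= -240·a·c + 240·a·b·c + 120·a^2·c + 24·c^2 - 24·b·c^2 - 12·a·c^2 + 60·c - 60·b·c - 30·a·c - 120·a·b + 120·a·b^2 + 60·a^2·b + 120·b·c - 120·b^2·c - 60·a·b·c - 60·b + 60·b^2 + 30·a·b + 36·a - 36·a·b - 18·a^2 - 36 + 36·b + 18·a + 216·a^2 - 216·a^2·b - 108·a^3    [distributive law]
= -270·a·c + 180·a·b·c + 120·a^2·c + 24·c^2 - 24·b·c^2 - 12·a·c^2 + 60·c + 60·b·c - 126·a·b + 120·a·b^2 - 156·a^2·b - 120·b^2·c - 24·b + 60·b^2 + 54·a + 198·a^2 - 36 - 108·a^3    [combine like terms]

-270·a·c + 180·a·b·c + 120·a^2·c + 24·c^2 - 24·b·c^2 - 12·a·c^2 + 60·c + 60·b·c - 126·a·b + 120·a·b^2 - 156·a^2·b - 120·b^2·c - 24·b + 60·b^2 + 54·a + 198·a^2 - 36 - 108·a^3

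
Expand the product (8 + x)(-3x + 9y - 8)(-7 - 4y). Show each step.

224x + 65xy - 248y - 288y² + 448 + 21x² + 12x²y - 36xy²

(8 + x)(-3x + 9y - 8)(-7 - 4y)
= (-24x + 72y - 64 - 3x² + 9xy - 8x)(-7 - 4y)    [distributive law]
= (-32x + 72y - 64 - 3x² + 9xy)(-7 - 4y)    [combine like terms]
= 224x + 128xy - 504y - 288y² + 448 + 256y + 21x² + 12x²y - 63xy - 36xy²    [distributive law]
= 224x + 65xy - 248y - 288y² + 448 + 21x² + 12x²y - 36xy²    [combine like terms]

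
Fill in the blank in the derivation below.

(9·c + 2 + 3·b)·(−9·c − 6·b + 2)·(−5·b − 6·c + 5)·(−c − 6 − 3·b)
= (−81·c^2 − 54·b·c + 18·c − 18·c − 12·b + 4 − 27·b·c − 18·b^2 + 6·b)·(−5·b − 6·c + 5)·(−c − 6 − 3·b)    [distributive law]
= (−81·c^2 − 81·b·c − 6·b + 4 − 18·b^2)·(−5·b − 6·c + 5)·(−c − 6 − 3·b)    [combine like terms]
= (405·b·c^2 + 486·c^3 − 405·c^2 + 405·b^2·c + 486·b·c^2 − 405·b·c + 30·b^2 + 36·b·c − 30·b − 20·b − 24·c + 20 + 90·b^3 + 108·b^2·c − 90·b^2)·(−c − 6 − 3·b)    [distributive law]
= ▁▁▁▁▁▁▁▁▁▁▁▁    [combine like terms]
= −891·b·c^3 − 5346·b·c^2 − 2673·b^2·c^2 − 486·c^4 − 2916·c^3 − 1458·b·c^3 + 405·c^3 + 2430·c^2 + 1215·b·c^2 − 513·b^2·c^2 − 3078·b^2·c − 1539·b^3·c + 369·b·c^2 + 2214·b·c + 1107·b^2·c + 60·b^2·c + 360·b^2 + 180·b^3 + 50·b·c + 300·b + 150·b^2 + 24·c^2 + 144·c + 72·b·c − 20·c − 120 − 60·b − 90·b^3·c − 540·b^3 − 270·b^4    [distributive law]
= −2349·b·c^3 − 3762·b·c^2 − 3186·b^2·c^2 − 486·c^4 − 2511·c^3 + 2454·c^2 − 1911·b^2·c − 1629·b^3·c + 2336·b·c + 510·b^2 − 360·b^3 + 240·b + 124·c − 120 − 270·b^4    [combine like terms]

By combine like terms:

(891·b·c^2 + 486·c^3 − 405·c^2 + 513·b^2·c − 369·b·c − 60·b^2 − 50·b − 24·c + 20 + 90·b^3)·(−c − 6 − 3·b)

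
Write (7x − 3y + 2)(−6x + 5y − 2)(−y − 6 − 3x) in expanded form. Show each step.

(7x − 3y + 2)(−6x + 5y − 2)(−y − 6 − 3x)
= (−42x² + 35xy − 14x + 18xy − 15y² + 6y − 12x + 10y − 4)(−y − 6 − 3x)    [distributive law]
= (−42x² + 53xy − 26x − 15y² + 16y − 4)(−y − 6 − 3x)    [combine like terms]
= 42x²y + 252x² + 126x³ − 53xy² − 318xy − 159x²y + 26xy + 156x + 78x² + 15y³ + 90y² + 45xy² − 16y² − 96y − 48xy + 4y + 24 + 12x    [distributive law]
= −117x²y + 330x² + 126x³ − 8xy² − 340xy + 168x + 15y³ + 74y² − 92y + 24    [combine like terms]

−117x²y + 330x² + 126x³ − 8xy² − 340xy + 168x + 15y³ + 74y² − 92y + 24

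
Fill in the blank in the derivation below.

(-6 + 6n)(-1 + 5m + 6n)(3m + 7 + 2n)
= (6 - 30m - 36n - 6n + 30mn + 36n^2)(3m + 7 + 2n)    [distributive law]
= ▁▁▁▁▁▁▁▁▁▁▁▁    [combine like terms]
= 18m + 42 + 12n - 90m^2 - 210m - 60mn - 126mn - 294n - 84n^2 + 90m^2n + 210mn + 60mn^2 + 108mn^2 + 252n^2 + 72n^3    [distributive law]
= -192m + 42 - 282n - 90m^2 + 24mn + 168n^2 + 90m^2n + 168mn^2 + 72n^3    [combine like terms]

Applying combine like terms to the line above:

(6 - 30m - 42n + 30mn + 36n^2)(3m + 7 + 2n)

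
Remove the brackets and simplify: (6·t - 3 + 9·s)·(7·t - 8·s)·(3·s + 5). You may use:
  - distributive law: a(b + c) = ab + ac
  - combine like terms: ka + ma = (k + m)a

126·s·t^2 + 210·t^2 + 45·s^2·t + 12·s·t - 105·t - 288·s^2 + 120·s - 216·s^3

(6·t - 3 + 9·s)·(7·t - 8·s)·(3·s + 5)
= (42·t^2 - 48·s·t - 21·t + 24·s + 63·s·t - 72·s^2)·(3·s + 5)    [distributive law]
= (42·t^2 + 15·s·t - 21·t + 24·s - 72·s^2)·(3·s + 5)    [combine like terms]
= 126·s·t^2 + 210·t^2 + 45·s^2·t + 75·s·t - 63·s·t - 105·t + 72·s^2 + 120·s - 216·s^3 - 360·s^2    [distributive law]
= 126·s·t^2 + 210·t^2 + 45·s^2·t + 12·s·t - 105·t - 288·s^2 + 120·s - 216·s^3    [combine like terms]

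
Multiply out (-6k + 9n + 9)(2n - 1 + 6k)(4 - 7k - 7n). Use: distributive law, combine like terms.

-315kn - 42k²n - 420kn² + 303k - 564k² + 252k³ + 9n² - 126n³ + 99n - 36

(-6k + 9n + 9)(2n - 1 + 6k)(4 - 7k - 7n)
= (-12kn + 6k - 36k² + 18n² - 9n + 54kn + 18n - 9 + 54k)(4 - 7k - 7n)    [distributive law]
= (42kn + 60k - 36k² + 18n² + 9n - 9)(4 - 7k - 7n)    [combine like terms]
= 168kn - 294k²n - 294kn² + 240k - 420k² - 420kn - 144k² + 252k³ + 252k²n + 72n² - 126kn² - 126n³ + 36n - 63kn - 63n² - 36 + 63k + 63n    [distributive law]
= -315kn - 42k²n - 420kn² + 303k - 564k² + 252k³ + 9n² - 126n³ + 99n - 36    [combine like terms]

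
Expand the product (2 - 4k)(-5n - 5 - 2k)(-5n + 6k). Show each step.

(2 - 4k)(-5n - 5 - 2k)(-5n + 6k)
= (-10n - 10 - 4k + 20kn + 20k + 8k^2)(-5n + 6k)    [distributive law]
= (-10n - 10 + 16k + 20kn + 8k^2)(-5n + 6k)    [combine like terms]
= 50n^2 - 60kn + 50n - 60k - 80kn + 96k^2 - 100kn^2 + 120k^2n - 40k^2n + 48k^3    [distributive law]
= 50n^2 - 140kn + 50n - 60k + 96k^2 - 100kn^2 + 80k^2n + 48k^3    [combine like terms]

50n^2 - 140kn + 50n - 60k + 96k^2 - 100kn^2 + 80k^2n + 48k^3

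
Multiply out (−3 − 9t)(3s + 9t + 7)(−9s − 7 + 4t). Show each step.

(−3 − 9t)(3s + 9t + 7)(−9s − 7 + 4t)
= (−9s − 27t − 21 − 27st − 81t^2 − 63t)(−9s − 7 + 4t)    [distributive law]
= (−9s − 90t − 21 − 27st − 81t^2)(−9s − 7 + 4t)    [combine like terms]
= 81s^2 + 63s − 36st + 810st + 630t − 360t^2 + 189s + 147 − 84t + 243s^2t + 189st − 108st^2 + 729st^2 + 567t^2 − 324t^3    [distributive law]
= 81s^2 + 252s + 963st + 546t + 207t^2 + 147 + 243s^2t + 621st^2 − 324t^3    [combine like terms]

81s^2 + 252s + 963st + 546t + 207t^2 + 147 + 243s^2t + 621st^2 − 324t^3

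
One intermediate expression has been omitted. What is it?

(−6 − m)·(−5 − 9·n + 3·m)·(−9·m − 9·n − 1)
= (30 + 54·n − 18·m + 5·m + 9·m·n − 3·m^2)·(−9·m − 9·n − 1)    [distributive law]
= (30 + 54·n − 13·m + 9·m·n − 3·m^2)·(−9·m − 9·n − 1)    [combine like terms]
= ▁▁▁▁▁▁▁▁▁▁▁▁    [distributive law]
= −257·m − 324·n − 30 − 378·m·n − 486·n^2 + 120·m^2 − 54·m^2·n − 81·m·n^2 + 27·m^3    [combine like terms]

By distributive law:

−270·m − 270·n − 30 − 486·m·n − 486·n^2 − 54·n + 117·m^2 + 117·m·n + 13·m − 81·m^2·n − 81·m·n^2 − 9·m·n + 27·m^3 + 27·m^2·n + 3·m^2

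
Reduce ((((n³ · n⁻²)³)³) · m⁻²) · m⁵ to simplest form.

m³n⁹

((((n³ · n⁻²)³)³) · m⁻²) · m⁵
= (((n³ · n⁻²)⁹) · m⁻²) · m⁵    [power of a power]
= ((((n³)⁹) · ((n⁻²)⁹)) · m⁻²) · m⁵    [power of a product]
= ((n²⁷ · ((n⁻²)⁹)) · m⁻²) · m⁵    [power of a power]
= ((n²⁷ · n⁻¹⁸) · m⁻²) · m⁵    [power of a power]
= (n⁹ · m⁻²) · m⁵    [product of powers]
= m³n⁹    [product of powers]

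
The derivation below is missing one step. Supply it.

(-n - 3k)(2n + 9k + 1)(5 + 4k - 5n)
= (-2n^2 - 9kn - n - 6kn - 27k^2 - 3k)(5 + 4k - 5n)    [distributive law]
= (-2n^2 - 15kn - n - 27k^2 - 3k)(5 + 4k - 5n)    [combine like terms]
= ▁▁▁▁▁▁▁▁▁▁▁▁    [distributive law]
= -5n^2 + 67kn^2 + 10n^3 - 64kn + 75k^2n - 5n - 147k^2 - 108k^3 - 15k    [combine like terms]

Applying distributive law to the line above:

-10n^2 - 8kn^2 + 10n^3 - 75kn - 60k^2n + 75kn^2 - 5n - 4kn + 5n^2 - 135k^2 - 108k^3 + 135k^2n - 15k - 12k^2 + 15kn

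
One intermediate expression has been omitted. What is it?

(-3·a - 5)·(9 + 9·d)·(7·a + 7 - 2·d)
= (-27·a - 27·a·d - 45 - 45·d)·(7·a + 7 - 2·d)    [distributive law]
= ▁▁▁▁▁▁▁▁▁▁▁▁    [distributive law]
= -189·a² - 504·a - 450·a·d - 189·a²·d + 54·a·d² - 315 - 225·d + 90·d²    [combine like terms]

Applying distributive law to the line above:

-189·a² - 189·a + 54·a·d - 189·a²·d - 189·a·d + 54·a·d² - 315·a - 315 + 90·d - 315·a·d - 315·d + 90·d²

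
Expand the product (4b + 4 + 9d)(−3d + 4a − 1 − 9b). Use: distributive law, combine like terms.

−93bd + 16ab − 40b − 36b^2 − 21d + 16a − 4 − 27d^2 + 36ad

(4b + 4 + 9d)(−3d + 4a − 1 − 9b)
= −12bd + 16ab − 4b − 36b^2 − 12d + 16a − 4 − 36b − 27d^2 + 36ad − 9d − 81bd    [distributive law]
= −93bd + 16ab − 40b − 36b^2 − 21d + 16a − 4 − 27d^2 + 36ad    [combine like terms]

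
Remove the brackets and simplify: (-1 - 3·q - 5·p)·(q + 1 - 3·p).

(-1 - 3·q - 5·p)·(q + 1 - 3·p)
= -q - 1 + 3·p - 3·q² - 3·q + 9·p·q - 5·p·q - 5·p + 15·p²    [distributive law]
= -4·q - 1 - 2·p - 3·q² + 4·p·q + 15·p²    [combine like terms]

-4·q - 1 - 2·p - 3·q² + 4·p·q + 15·p²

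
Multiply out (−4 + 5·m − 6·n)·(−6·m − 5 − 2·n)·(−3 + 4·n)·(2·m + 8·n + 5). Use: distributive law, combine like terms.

456·m^2 − 454·m·n − 105·m − 44·m^2·n + 96·m·n^2 − 650·n − 300 + 308·n^2 + 1168·n^3 + 180·m^3 − 240·m^3·n − 752·m^2·n^2 + 928·m·n^3 + 384·n^4

(−4 + 5·m − 6·n)·(−6·m − 5 − 2·n)·(−3 + 4·n)·(2·m + 8·n + 5)
= (24·m + 20 + 8·n − 30·m^2 − 25·m − 10·m·n + 36·m·n + 30·n + 12·n^2)·(−3 + 4·n)·(2·m + 8·n + 5)    [distributive law]
= (−m + 20 + 38·n − 30·m^2 + 26·m·n + 12·n^2)·(−3 + 4·n)·(2·m + 8·n + 5)    [combine like terms]
= (3·m − 4·m·n − 60 + 80·n − 114·n + 152·n^2 + 90·m^2 − 120·m^2·n − 78·m·n + 104·m·n^2 − 36·n^2 + 48·n^3)·(2·m + 8·n + 5)    [distributive law]
= (3·m − 82·m·n − 60 − 34·n + 116·n^2 + 90·m^2 − 120·m^2·n + 104·m·n^2 + 48·n^3)·(2·m + 8·n + 5)    [combine like terms]
= 6·m^2 + 24·m·n + 15·m − 164·m^2·n − 656·m·n^2 − 410·m·n − 120·m − 480·n − 300 − 68·m·n − 272·n^2 − 170·n + 232·m·n^2 + 928·n^3 + 580·n^2 + 180·m^3 + 720·m^2·n + 450·m^2 − 240·m^3·n − 960·m^2·n^2 − 600·m^2·n + 208·m^2·n^2 + 832·m·n^3 + 520·m·n^2 + 96·m·n^3 + 384·n^4 + 240·n^3    [distributive law]
= 456·m^2 − 454·m·n − 105·m − 44·m^2·n + 96·m·n^2 − 650·n − 300 + 308·n^2 + 1168·n^3 + 180·m^3 − 240·m^3·n − 752·m^2·n^2 + 928·m·n^3 + 384·n^4    [combine like terms]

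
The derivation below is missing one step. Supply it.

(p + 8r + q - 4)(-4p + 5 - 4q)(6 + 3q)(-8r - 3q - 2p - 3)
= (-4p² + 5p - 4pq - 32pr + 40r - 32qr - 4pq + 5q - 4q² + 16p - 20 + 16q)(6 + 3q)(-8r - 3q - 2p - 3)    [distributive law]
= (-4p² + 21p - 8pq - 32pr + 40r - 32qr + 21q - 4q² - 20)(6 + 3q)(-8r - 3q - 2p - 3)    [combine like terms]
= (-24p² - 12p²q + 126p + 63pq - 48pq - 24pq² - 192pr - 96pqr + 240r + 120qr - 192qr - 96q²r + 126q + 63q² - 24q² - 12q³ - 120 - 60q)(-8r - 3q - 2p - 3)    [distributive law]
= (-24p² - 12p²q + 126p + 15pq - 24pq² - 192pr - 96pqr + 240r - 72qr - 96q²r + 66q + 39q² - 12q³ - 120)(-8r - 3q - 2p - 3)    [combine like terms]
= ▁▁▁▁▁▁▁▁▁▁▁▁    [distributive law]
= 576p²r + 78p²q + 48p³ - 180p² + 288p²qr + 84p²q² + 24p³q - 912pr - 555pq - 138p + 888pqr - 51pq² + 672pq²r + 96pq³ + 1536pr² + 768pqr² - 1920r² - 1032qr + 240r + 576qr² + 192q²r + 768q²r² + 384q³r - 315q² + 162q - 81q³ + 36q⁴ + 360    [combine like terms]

By distributive law:

192p²r + 72p²q + 48p³ + 72p² + 96p²qr + 36p²q² + 24p³q + 36p²q - 1008pr - 378pq - 252p² - 378p - 120pqr - 45pq² - 30p²q - 45pq + 192pq²r + 72pq³ + 48p²q² + 72pq² + 1536pr² + 576pqr + 384p²r + 576pr + 768pqr² + 288pq²r + 192p²qr + 288pqr - 1920r² - 720qr - 480pr - 720r + 576qr² + 216q²r + 144pqr + 216qr + 768q²r² + 288q³r + 192pq²r + 288q²r - 528qr - 198q² - 132pq - 198q - 312q²r - 117q³ - 78pq² - 117q² + 96q³r + 36q⁴ + 24pq³ + 36q³ + 960r + 360q + 240p + 360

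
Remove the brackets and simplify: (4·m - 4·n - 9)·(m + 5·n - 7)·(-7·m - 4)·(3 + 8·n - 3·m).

(4·m - 4·n - 9)·(m + 5·n - 7)·(-7·m - 4)·(3 + 8·n - 3·m)
= (4·m^2 + 20·m·n - 28·m - 4·m·n - 20·n^2 + 28·n - 9·m - 45·n + 63)·(-7·m - 4)·(3 + 8·n - 3·m)    [distributive law]
= (4·m^2 + 16·m·n - 37·m - 20·n^2 - 17·n + 63)·(-7·m - 4)·(3 + 8·n - 3·m)    [combine like terms]
= (-28·m^3 - 16·m^2 - 112·m^2·n - 64·m·n + 259·m^2 + 148·m + 140·m·n^2 + 80·n^2 + 119·m·n + 68·n - 441·m - 252)·(3 + 8·n - 3·m)    [distributive law]
= (-28·m^3 + 243·m^2 - 112·m^2·n + 55·m·n - 293·m + 140·m·n^2 + 80·n^2 + 68·n - 252)·(3 + 8·n - 3·m)    [combine like terms]
= -84·m^3 - 224·m^3·n + 84·m^4 + 729·m^2 + 1944·m^2·n - 729·m^3 - 336·m^2·n - 896·m^2·n^2 + 336·m^3·n + 165·m·n + 440·m·n^2 - 165·m^2·n - 879·m - 2344·m·n + 879·m^2 + 420·m·n^2 + 1120·m·n^3 - 420·m^2·n^2 + 240·n^2 + 640·n^3 - 240·m·n^2 + 204·n + 544·n^2 - 204·m·n - 756 - 2016·n + 756·m    [distributive law]
= -813·m^3 + 112·m^3·n + 84·m^4 + 1608·m^2 + 1443·m^2·n - 1316·m^2·n^2 - 2383·m·n + 620·m·n^2 - 123·m + 1120·m·n^3 + 784·n^2 + 640·n^3 - 1812·n - 756    [combine like terms]

-813·m^3 + 112·m^3·n + 84·m^4 + 1608·m^2 + 1443·m^2·n - 1316·m^2·n^2 - 2383·m·n + 620·m·n^2 - 123·m + 1120·m·n^3 + 784·n^2 + 640·n^3 - 1812·n - 756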